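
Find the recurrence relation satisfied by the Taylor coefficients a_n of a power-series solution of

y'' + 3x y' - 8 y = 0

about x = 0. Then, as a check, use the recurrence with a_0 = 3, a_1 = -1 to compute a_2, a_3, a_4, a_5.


Substitute y = sum_n a_n x^n.
y''(x) has coefficient (n+2)(n+1) a_{n+2} at x^n;
3 x y'(x) has coefficient 3 n a_n at x^n (shift);
-8 y(x) has coefficient -8 a_n at x^n.
Matching x^n: (n+2)(n+1) a_{n+2} + (3n - 8) a_n = 0.
Thus a_{n+2} = (-3n + 8) / ((n+1)(n+2)) * a_n.

Check with a_0 = 3, a_1 = -1 (apply the recurrence for n = 0, 1, 2, 3): a_0 = 3, a_1 = -1, a_2 = 12, a_3 = -5/6, a_4 = 2, a_5 = 1/24.

a_(n+2) = (-3n + 8) / ((n+1)(n+2)) * a_n; check: a_0 = 3, a_1 = -1, a_2 = 12, a_3 = -5/6, a_4 = 2, a_5 = 1/24


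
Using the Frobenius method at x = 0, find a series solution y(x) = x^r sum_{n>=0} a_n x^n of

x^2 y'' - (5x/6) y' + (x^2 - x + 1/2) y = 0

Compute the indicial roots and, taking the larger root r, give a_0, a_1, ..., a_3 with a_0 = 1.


Write in Frobenius form y'' + (p(x)/x) y' + (q(x)/x^2) y = 0:
  p(x) = -5/6,  q(x) = x^2 - x + 1/2.
Indicial equation: r(r-1) + (-5/6) r + (1/2) = 0 -> roots r_1 = 3/2, r_2 = 1/3.
Take r = r_1 = 3/2. Let y(x) = x^r sum_{n>=0} a_n x^n with a_0 = 1.
Substitute y = x^r sum a_n x^n and match x^{r+n}. The recurrence is
  D(n) a_n - 1 a_{n-1} + 1 a_{n-2} = 0,  where D(n) = (r+n)(r+n-1) + (-5/6)(r+n) + (1/2).
  a_n = [1 a_{n-1} - 1 a_{n-2}] / D(n).
Since the indicial polynomial factors as (r - r_1)(r - r_2), D(n) = (r_1 + n - r_1)(r_1 + n - r_2) = n(n + 7/6).
Evaluating step by step (a_0 = 1):
  n = 1: D(1) = 1(1 + 7/6) = 13/6; numerator = 1(1) = 1; a_1 = (1)/(13/6) = 6/13
  n = 2: D(2) = 2(2 + 7/6) = 19/3; numerator = 1(6/13) - 1(1) = -7/13; a_2 = (-7/13)/(19/3) = -21/247
  n = 3: D(3) = 3(3 + 7/6) = 25/2; numerator = 1(-21/247) - 1(6/13) = -135/247; a_3 = (-135/247)/(25/2) = -54/1235

r = 3/2; a_0 = 1; a_1 = 6/13; a_2 = -21/247; a_3 = -54/1235


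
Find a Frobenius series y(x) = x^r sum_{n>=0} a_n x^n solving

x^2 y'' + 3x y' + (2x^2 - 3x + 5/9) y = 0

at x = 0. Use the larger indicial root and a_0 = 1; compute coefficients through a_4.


Write in Frobenius form y'' + (p(x)/x) y' + (q(x)/x^2) y = 0:
  p(x) = 3,  q(x) = 2x^2 - 3x + 5/9.
Indicial equation: r(r-1) + (3) r + (5/9) = 0 -> roots r_1 = -1/3, r_2 = -5/3.
Take r = r_1 = -1/3. Let y(x) = x^r sum_{n>=0} a_n x^n with a_0 = 1.
Substitute y = x^r sum a_n x^n and match x^{r+n}. The recurrence is
  D(n) a_n - 3 a_{n-1} + 2 a_{n-2} = 0,  where D(n) = (r+n)(r+n-1) + (3)(r+n) + (5/9).
  a_n = [3 a_{n-1} - 2 a_{n-2}] / D(n).
Since the indicial polynomial factors as (r - r_1)(r - r_2), D(n) = (r_1 + n - r_1)(r_1 + n - r_2) = n(n + 4/3).
Evaluating step by step (a_0 = 1):
  n = 1: D(1) = 1(1 + 4/3) = 7/3; numerator = 3(1) = 3; a_1 = (3)/(7/3) = 9/7
  n = 2: D(2) = 2(2 + 4/3) = 20/3; numerator = 3(9/7) - 2(1) = 13/7; a_2 = (13/7)/(20/3) = 39/140
  n = 3: D(3) = 3(3 + 4/3) = 13; numerator = 3(39/140) - 2(9/7) = -243/140; a_3 = (-243/140)/(13) = -243/1820
  n = 4: D(4) = 4(4 + 4/3) = 64/3; numerator = 3(-243/1820) - 2(39/140) = -249/260; a_4 = (-249/260)/(64/3) = -747/16640

r = -1/3; a_0 = 1; a_1 = 9/7; a_2 = 39/140; a_3 = -243/1820; a_4 = -747/16640


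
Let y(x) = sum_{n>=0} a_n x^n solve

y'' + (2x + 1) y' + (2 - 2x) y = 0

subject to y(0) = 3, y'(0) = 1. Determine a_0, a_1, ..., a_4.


Ansatz: y(x) = sum_{n>=0} a_n x^n, so y'(x) = sum_{n>=1} n a_n x^(n-1) and y''(x) = sum_{n>=2} n(n-1) a_n x^(n-2).
Substitute into P(x) y'' + Q(x) y' + R(x) y = 0 with P(x) = 1, Q(x) = 2x + 1, R(x) = 2 - 2x, and match powers of x.
Initial conditions: a_0 = 3, a_1 = 1.
Setting the coefficient of each power of x to zero and solving order by order (substituting the coefficients already found):
  x^0: 2 a_2 + a_1 + 2 a_0 = 0  ->  2 a_2 = -a_1 - 2 a_0 = -7  ->  a_2 = -7/2
  x^1: 6 a_3 + 2 a_2 + 4 a_1 - 2 a_0 = 0  ->  6 a_3 = -2 a_2 - 4 a_1 + 2 a_0 = 9  ->  a_3 = 3/2
  x^2: 12 a_4 + 3 a_3 + 6 a_2 - 2 a_1 = 0  ->  12 a_4 = -3 a_3 - 6 a_2 + 2 a_1 = 37/2  ->  a_4 = 37/24
Truncated series: y(x) = 3 + x - (7/2) x^2 + (3/2) x^3 + (37/24) x^4 + O(x^5).

a_0 = 3; a_1 = 1; a_2 = -7/2; a_3 = 3/2; a_4 = 37/24


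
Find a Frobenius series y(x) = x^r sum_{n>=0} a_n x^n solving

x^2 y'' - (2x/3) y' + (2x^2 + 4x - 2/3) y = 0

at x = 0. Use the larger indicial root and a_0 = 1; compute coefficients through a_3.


Write in Frobenius form y'' + (p(x)/x) y' + (q(x)/x^2) y = 0:
  p(x) = -2/3,  q(x) = 2x^2 + 4x - 2/3.
Indicial equation: r(r-1) + (-2/3) r + (-2/3) = 0 -> roots r_1 = 2, r_2 = -1/3.
Take r = r_1 = 2. Let y(x) = x^r sum_{n>=0} a_n x^n with a_0 = 1.
Substitute y = x^r sum a_n x^n and match x^{r+n}. The recurrence is
  D(n) a_n + 4 a_{n-1} + 2 a_{n-2} = 0,  where D(n) = (r+n)(r+n-1) + (-2/3)(r+n) + (-2/3).
  a_n = [-4 a_{n-1} - 2 a_{n-2}] / D(n).
Since the indicial polynomial factors as (r - r_1)(r - r_2), D(n) = (r_1 + n - r_1)(r_1 + n - r_2) = n(n + 7/3).
Evaluating step by step (a_0 = 1):
  n = 1: D(1) = 1(1 + 7/3) = 10/3; numerator = -4(1) = -4; a_1 = (-4)/(10/3) = -6/5
  n = 2: D(2) = 2(2 + 7/3) = 26/3; numerator = -4(-6/5) - 2(1) = 14/5; a_2 = (14/5)/(26/3) = 21/65
  n = 3: D(3) = 3(3 + 7/3) = 16; numerator = -4(21/65) - 2(-6/5) = 72/65; a_3 = (72/65)/(16) = 9/130

r = 2; a_0 = 1; a_1 = -6/5; a_2 = 21/65; a_3 = 9/130


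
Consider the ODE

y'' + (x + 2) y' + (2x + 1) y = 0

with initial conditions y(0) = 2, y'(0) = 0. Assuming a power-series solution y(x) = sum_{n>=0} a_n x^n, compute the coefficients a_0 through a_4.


Ansatz: y(x) = sum_{n>=0} a_n x^n, so y'(x) = sum_{n>=1} n a_n x^(n-1) and y''(x) = sum_{n>=2} n(n-1) a_n x^(n-2).
Substitute into P(x) y'' + Q(x) y' + R(x) y = 0 with P(x) = 1, Q(x) = x + 2, R(x) = 2x + 1, and match powers of x.
Initial conditions: a_0 = 2, a_1 = 0.
Setting the coefficient of each power of x to zero and solving order by order (substituting the coefficients already found):
  x^0: 2 a_2 + 2 a_1 + a_0 = 0  ->  2 a_2 = -2 a_1 - a_0 = -2  ->  a_2 = -1
  x^1: 6 a_3 + 4 a_2 + 2 a_1 + 2 a_0 = 0  ->  6 a_3 = -4 a_2 - 2 a_1 - 2 a_0 = 0  ->  a_3 = 0
  x^2: 12 a_4 + 6 a_3 + 3 a_2 + 2 a_1 = 0  ->  12 a_4 = -6 a_3 - 3 a_2 - 2 a_1 = 3  ->  a_4 = 1/4
Truncated series: y(x) = 2 - x^2 + (1/4) x^4 + O(x^5).

a_0 = 2; a_1 = 0; a_2 = -1; a_3 = 0; a_4 = 1/4


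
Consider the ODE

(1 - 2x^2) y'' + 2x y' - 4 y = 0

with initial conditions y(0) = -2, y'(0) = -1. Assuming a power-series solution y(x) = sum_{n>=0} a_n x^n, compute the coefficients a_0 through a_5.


Ansatz: y(x) = sum_{n>=0} a_n x^n, so y'(x) = sum_{n>=1} n a_n x^(n-1) and y''(x) = sum_{n>=2} n(n-1) a_n x^(n-2).
Substitute into P(x) y'' + Q(x) y' + R(x) y = 0 with P(x) = 1 - 2x^2, Q(x) = 2x, R(x) = -4, and match powers of x.
Initial conditions: a_0 = -2, a_1 = -1.
Setting the coefficient of each power of x to zero and solving order by order (substituting the coefficients already found):
  x^0: 2 a_2 - 4 a_0 = 0  ->  2 a_2 = 4 a_0 = -8  ->  a_2 = -4
  x^1: 6 a_3 - 2 a_1 = 0  ->  6 a_3 = 2 a_1 = -2  ->  a_3 = -1/3
  x^2: 12 a_4 - 4 a_2 = 0  ->  12 a_4 = 4 a_2 = -16  ->  a_4 = -4/3
  x^3: 20 a_5 - 10 a_3 = 0  ->  20 a_5 = 10 a_3 = -10/3  ->  a_5 = -1/6
Truncated series: y(x) = -2 - x - 4 x^2 - (1/3) x^3 - (4/3) x^4 - (1/6) x^5 + O(x^6).

a_0 = -2; a_1 = -1; a_2 = -4; a_3 = -1/3; a_4 = -4/3; a_5 = -1/6


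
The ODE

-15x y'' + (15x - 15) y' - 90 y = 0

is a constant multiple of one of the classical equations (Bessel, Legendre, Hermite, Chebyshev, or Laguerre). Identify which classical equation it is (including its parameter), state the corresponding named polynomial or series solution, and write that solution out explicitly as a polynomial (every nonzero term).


All three coefficients share the factor -15; dividing through by -15 gives  x y'' + (1 - x) y' + 6 y = 0.
This matches the Laguerre equation x y'' + (1 - x) y' + n y = 0 with n = 6; the polynomial solution is L_6(x).
With y = sum_k a_k x^k, matching x^k gives (k+1)k a_{k+1} + (k+1) a_{k+1} - k a_k + n a_k = 0, i.e. (k+1)^2 a_{k+1} = (k - n) a_k = (k - 6) a_k. The right side vanishes at k = 6, so the series terminates at degree 6.
Standard normalization L_n(0) = 1 gives a_0 = 1. Work upward with a_{k+1} = (k - 6) a_k / (k+1)^2:
  a_1 = (0 - 6)(1) / 1^2 = -6/1 = -6
  a_2 = (1 - 6)(-6) / 2^2 = 30/4 = 15/2
  a_3 = (2 - 6)(15/2) / 3^2 = -30/9 = -10/3
  a_4 = (3 - 6)(-10/3) / 4^2 = 10/16 = 5/8
  a_5 = (4 - 6)(5/8) / 5^2 = (-5/4)/25 = -1/20
  a_6 = (5 - 6)(-1/20) / 6^2 = (1/20)/36 = 1/720
Hence L_6(x) = x^6/720 - x^5/20 + 5 x^4/8 - 10 x^3/3 + 15 x^2/2 - 6 x + 1.

L_6(x); series = x^6/720 - x^5/20 + 5 x^4/8 - 10 x^3/3 + 15 x^2/2 - 6 x + 1


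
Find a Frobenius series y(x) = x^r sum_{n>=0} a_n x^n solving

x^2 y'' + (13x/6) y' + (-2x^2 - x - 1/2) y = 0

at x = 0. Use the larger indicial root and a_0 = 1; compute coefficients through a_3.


Write in Frobenius form y'' + (p(x)/x) y' + (q(x)/x^2) y = 0:
  p(x) = 13/6,  q(x) = -2x^2 - x - 1/2.
Indicial equation: r(r-1) + (13/6) r + (-1/2) = 0 -> roots r_1 = 1/3, r_2 = -3/2.
Take r = r_1 = 1/3. Let y(x) = x^r sum_{n>=0} a_n x^n with a_0 = 1.
Substitute y = x^r sum a_n x^n and match x^{r+n}. The recurrence is
  D(n) a_n - 1 a_{n-1} - 2 a_{n-2} = 0,  where D(n) = (r+n)(r+n-1) + (13/6)(r+n) + (-1/2).
  a_n = [1 a_{n-1} + 2 a_{n-2}] / D(n).
Since the indicial polynomial factors as (r - r_1)(r - r_2), D(n) = (r_1 + n - r_1)(r_1 + n - r_2) = n(n + 11/6).
Evaluating step by step (a_0 = 1):
  n = 1: D(1) = 1(1 + 11/6) = 17/6; numerator = 1(1) = 1; a_1 = (1)/(17/6) = 6/17
  n = 2: D(2) = 2(2 + 11/6) = 23/3; numerator = 1(6/17) + 2(1) = 40/17; a_2 = (40/17)/(23/3) = 120/391
  n = 3: D(3) = 3(3 + 11/6) = 29/2; numerator = 1(120/391) + 2(6/17) = 396/391; a_3 = (396/391)/(29/2) = 792/11339

r = 1/3; a_0 = 1; a_1 = 6/17; a_2 = 120/391; a_3 = 792/11339


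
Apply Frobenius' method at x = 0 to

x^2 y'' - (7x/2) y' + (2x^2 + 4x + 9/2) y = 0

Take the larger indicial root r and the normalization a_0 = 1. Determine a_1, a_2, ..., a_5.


Write in Frobenius form y'' + (p(x)/x) y' + (q(x)/x^2) y = 0:
  p(x) = -7/2,  q(x) = 2x^2 + 4x + 9/2.
Indicial equation: r(r-1) + (-7/2) r + (9/2) = 0 -> roots r_1 = 3, r_2 = 3/2.
Take r = r_1 = 3. Let y(x) = x^r sum_{n>=0} a_n x^n with a_0 = 1.
Substitute y = x^r sum a_n x^n and match x^{r+n}. The recurrence is
  D(n) a_n + 4 a_{n-1} + 2 a_{n-2} = 0,  where D(n) = (r+n)(r+n-1) + (-7/2)(r+n) + (9/2).
  a_n = [-4 a_{n-1} - 2 a_{n-2}] / D(n).
Since the indicial polynomial factors as (r - r_1)(r - r_2), D(n) = (r_1 + n - r_1)(r_1 + n - r_2) = n(n + 3/2).
Evaluating step by step (a_0 = 1):
  n = 1: D(1) = 1(1 + 3/2) = 5/2; numerator = -4(1) = -4; a_1 = (-4)/(5/2) = -8/5
  n = 2: D(2) = 2(2 + 3/2) = 7; numerator = -4(-8/5) - 2(1) = 22/5; a_2 = (22/5)/(7) = 22/35
  n = 3: D(3) = 3(3 + 3/2) = 27/2; numerator = -4(22/35) - 2(-8/5) = 24/35; a_3 = (24/35)/(27/2) = 16/315
  n = 4: D(4) = 4(4 + 3/2) = 22; numerator = -4(16/315) - 2(22/35) = -92/63; a_4 = (-92/63)/(22) = -46/693
  n = 5: D(5) = 5(5 + 3/2) = 65/2; numerator = -4(-46/693) - 2(16/315) = 568/3465; a_5 = (568/3465)/(65/2) = 1136/225225

r = 3; a_0 = 1; a_1 = -8/5; a_2 = 22/35; a_3 = 16/315; a_4 = -46/693; a_5 = 1136/225225


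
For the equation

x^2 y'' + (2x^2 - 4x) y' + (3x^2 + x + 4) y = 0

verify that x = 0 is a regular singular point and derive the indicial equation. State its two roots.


Divide by x^2 to reach normal form y'' + P_1(x) y' + P_2(x) y = 0 with P_1(x) = 2 - 4/x and P_2(x) = 3 + 1/x + 4/x^2.
x = 0 is a singular point because the y'-coefficient 2 - 4/x has a pole at x = 0 and the y-coefficient 3 + 1/x + 4/x^2 has a pole at x = 0.
It is a regular singular point because x P_1(x) = p(x) = 2x - 4 and x^2 P_2(x) = q(x) = 3x^2 + x + 4 are polynomials, hence analytic at x = 0.
p(0) = -4,  q(0) = 4.
Indicial equation: r(r-1) + p(0) r + q(0) = 0, i.e. r^2 + (p(0) - 1) r + q(0) = 0, i.e. r^2 - 5 r + 4 = 0.
Discriminant: (-5)^2 - 4(4) = 9, so r = (5 ± 3)/2.
Solving: r_1 = 4, r_2 = 1.

indicial: r^2 - 5 r + 4 = 0; roots r_1 = 4, r_2 = 1


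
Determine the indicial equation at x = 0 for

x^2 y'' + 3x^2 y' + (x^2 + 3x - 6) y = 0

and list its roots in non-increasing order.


Divide by x^2 to reach normal form y'' + P_1(x) y' + P_2(x) y = 0 with P_1(x) = 3 and P_2(x) = 1 + 3/x - 6/x^2.
x = 0 is a singular point because the y-coefficient 1 + 3/x - 6/x^2 has a pole at x = 0.
It is a regular singular point because x P_1(x) = p(x) = 3x and x^2 P_2(x) = q(x) = x^2 + 3x - 6 are polynomials, hence analytic at x = 0.
p(0) = 0,  q(0) = -6.
Indicial equation: r(r-1) + p(0) r + q(0) = 0, i.e. r^2 + (p(0) - 1) r + q(0) = 0, i.e. r^2 - 1 r - 6 = 0.
Discriminant: (-1)^2 - 4(-6) = 25, so r = (1 ± 5)/2.
Solving: r_1 = 3, r_2 = -2.

indicial: r^2 - 1 r - 6 = 0; roots r_1 = 3, r_2 = -2


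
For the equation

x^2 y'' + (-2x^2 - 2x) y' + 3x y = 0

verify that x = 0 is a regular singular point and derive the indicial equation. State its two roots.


Divide by x^2 to reach normal form y'' + P_1(x) y' + P_2(x) y = 0 with P_1(x) = -2 - 2/x and P_2(x) = 3/x.
x = 0 is a singular point because the y'-coefficient -2 - 2/x has a pole at x = 0 and the y-coefficient 3/x has a pole at x = 0.
It is a regular singular point because x P_1(x) = p(x) = -2x - 2 and x^2 P_2(x) = q(x) = 3x are polynomials, hence analytic at x = 0.
p(0) = -2,  q(0) = 0.
Indicial equation: r(r-1) + p(0) r + q(0) = 0, i.e. r^2 + (p(0) - 1) r + q(0) = 0, i.e. r^2 - 3 r = 0.
Discriminant: (-3)^2 - 4(0) = 9, so r = (3 ± 3)/2.
Solving: r_1 = 3, r_2 = 0.

indicial: r^2 - 3 r = 0; roots r_1 = 3, r_2 = 0


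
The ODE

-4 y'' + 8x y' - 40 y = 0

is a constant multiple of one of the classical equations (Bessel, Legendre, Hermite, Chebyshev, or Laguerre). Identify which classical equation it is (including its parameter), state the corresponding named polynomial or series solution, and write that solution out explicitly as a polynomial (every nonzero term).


All three coefficients share the factor -4; dividing through by -4 gives  y'' - 2x y' + 10 y = 0.
This matches the Hermite equation y'' - 2x y' + 2n y = 0 with 2n = 10, so n = 5; the polynomial solution is H_5(x).
With y = sum_k a_k x^k, matching x^k gives (k+2)(k+1) a_{k+2} = 2(k - n) a_k = 2(k - 5) a_k. The right side vanishes at k = 5, so the series with the parity of 5 terminates at degree 5.
Standard normalization: leading coefficient of H_n is 2^n, so a_5 = 2^5 = 32. Work downward with a_k = (k+1)(k+2) a_{k+2} / (2(k - n)):
  a_3 = (4)(5)(32) / (2(3 - 5)) = 640/(-4) = -160
  a_1 = (2)(3)(-160) / (2(1 - 5)) = -960/(-8) = 120
Hence H_5(x) = 32 x^5 - 160 x^3 + 120 x.

H_5(x); series = 32 x^5 - 160 x^3 + 120 x


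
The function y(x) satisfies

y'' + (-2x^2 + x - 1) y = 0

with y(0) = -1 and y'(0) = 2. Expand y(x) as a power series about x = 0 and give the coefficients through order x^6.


Ansatz: y(x) = sum_{n>=0} a_n x^n, so y'(x) = sum_{n>=1} n a_n x^(n-1) and y''(x) = sum_{n>=2} n(n-1) a_n x^(n-2).
Substitute into P(x) y'' + Q(x) y' + R(x) y = 0 with P(x) = 1, Q(x) = 0, R(x) = -2x^2 + x - 1, and match powers of x.
Initial conditions: a_0 = -1, a_1 = 2.
Setting the coefficient of each power of x to zero and solving order by order (substituting the coefficients already found):
  x^0: 2 a_2 - a_0 = 0  ->  2 a_2 = a_0 = -1  ->  a_2 = -1/2
  x^1: 6 a_3 - a_1 + a_0 = 0  ->  6 a_3 = a_1 - a_0 = 3  ->  a_3 = 1/2
  x^2: 12 a_4 - a_2 + a_1 - 2 a_0 = 0  ->  12 a_4 = a_2 - a_1 + 2 a_0 = -9/2  ->  a_4 = -3/8
  x^3: 20 a_5 - a_3 + a_2 - 2 a_1 = 0  ->  20 a_5 = a_3 - a_2 + 2 a_1 = 5  ->  a_5 = 1/4
  x^4: 30 a_6 - a_4 + a_3 - 2 a_2 = 0  ->  30 a_6 = a_4 - a_3 + 2 a_2 = -15/8  ->  a_6 = -1/16
Truncated series: y(x) = -1 + 2 x - (1/2) x^2 + (1/2) x^3 - (3/8) x^4 + (1/4) x^5 - (1/16) x^6 + O(x^7).

a_0 = -1; a_1 = 2; a_2 = -1/2; a_3 = 1/2; a_4 = -3/8; a_5 = 1/4; a_6 = -1/16


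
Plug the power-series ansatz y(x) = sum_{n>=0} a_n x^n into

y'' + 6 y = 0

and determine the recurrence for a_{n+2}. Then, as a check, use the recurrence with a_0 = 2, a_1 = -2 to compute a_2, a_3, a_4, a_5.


Substitute y = sum_n a_n x^n into y'' + (const) y = 0.
y''(x) = sum_{n>=0} (n+2)(n+1) a_{n+2} x^n.
The ODE becomes sum_n [(n+2)(n+1) a_{n+2} + 6 a_n] x^n = 0.
Setting each coefficient to zero gives the recurrence:
  (n+2)(n+1) a_{n+2} + 6 a_n = 0,
  a_{n+2} = -6 / ((n+1)(n+2)) a_n.

Check with a_0 = 2, a_1 = -2 (apply the recurrence for n = 0, 1, 2, 3): a_0 = 2, a_1 = -2, a_2 = -6, a_3 = 2, a_4 = 3, a_5 = -3/5.

a_{n+2} = -6/((n+1)(n+2)) * a_n; check: a_0 = 2, a_1 = -2, a_2 = -6, a_3 = 2, a_4 = 3, a_5 = -3/5


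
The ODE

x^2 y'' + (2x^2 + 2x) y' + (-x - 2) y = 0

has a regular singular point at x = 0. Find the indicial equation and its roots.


Divide by x^2 to reach normal form y'' + P_1(x) y' + P_2(x) y = 0 with P_1(x) = 2 + 2/x and P_2(x) = -1/x - 2/x^2.
x = 0 is a singular point because the y'-coefficient 2 + 2/x has a pole at x = 0 and the y-coefficient -1/x - 2/x^2 has a pole at x = 0.
It is a regular singular point because x P_1(x) = p(x) = 2x + 2 and x^2 P_2(x) = q(x) = -x - 2 are polynomials, hence analytic at x = 0.
p(0) = 2,  q(0) = -2.
Indicial equation: r(r-1) + p(0) r + q(0) = 0, i.e. r^2 + (p(0) - 1) r + q(0) = 0, i.e. r^2 + 1 r - 2 = 0.
Discriminant: (1)^2 - 4(-2) = 9, so r = (-1 ± 3)/2.
Solving: r_1 = 1, r_2 = -2.

indicial: r^2 + 1 r - 2 = 0; roots r_1 = 1, r_2 = -2


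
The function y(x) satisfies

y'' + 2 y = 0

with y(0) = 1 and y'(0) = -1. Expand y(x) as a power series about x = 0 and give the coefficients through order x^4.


Ansatz: y(x) = sum_{n>=0} a_n x^n, so y'(x) = sum_{n>=1} n a_n x^(n-1) and y''(x) = sum_{n>=2} n(n-1) a_n x^(n-2).
Substitute into P(x) y'' + Q(x) y' + R(x) y = 0 with P(x) = 1, Q(x) = 0, R(x) = 2, and match powers of x.
Initial conditions: a_0 = 1, a_1 = -1.
Setting the coefficient of each power of x to zero and solving order by order (substituting the coefficients already found):
  x^0: 2 a_2 + 2 a_0 = 0  ->  2 a_2 = -2 a_0 = -2  ->  a_2 = -1
  x^1: 6 a_3 + 2 a_1 = 0  ->  6 a_3 = -2 a_1 = 2  ->  a_3 = 1/3
  x^2: 12 a_4 + 2 a_2 = 0  ->  12 a_4 = -2 a_2 = 2  ->  a_4 = 1/6
Truncated series: y(x) = 1 - x - x^2 + (1/3) x^3 + (1/6) x^4 + O(x^5).

a_0 = 1; a_1 = -1; a_2 = -1; a_3 = 1/3; a_4 = 1/6


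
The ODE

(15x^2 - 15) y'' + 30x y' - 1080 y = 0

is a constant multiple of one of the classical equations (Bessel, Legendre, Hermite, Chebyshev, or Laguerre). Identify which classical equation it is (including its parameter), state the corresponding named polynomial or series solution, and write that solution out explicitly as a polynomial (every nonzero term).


All three coefficients share the factor -15; dividing through by -15 gives  (1 - x^2) y'' - 2x y' + 72 y = 0.
This matches the Legendre equation (1 - x^2) y'' - 2x y' + n(n+1) y = 0 (note the -2x y' term) with n(n+1) = 72, so n = 8; the polynomial solution is P_8(x).
With y = sum_k a_k x^k, matching x^k gives (k+2)(k+1) a_{k+2} = [k(k+1) - n(n+1)] a_k = (k - 8)(k + 9) a_k. The right side vanishes at k = 8, so the series with the parity of 8 terminates at degree 8.
Standard normalization (P_n(1) = 1): leading coefficient (2n)!/(2^n (n!)^2) = 20922789888000/(256*1625702400) = 6435/128, so a_8 = 6435/128. Work downward with a_k = (k+1)(k+2) a_{k+2} / ((k - 8)(k + 9)):
  a_6 = (7)(8)(6435/128) / ((6 - 8)(6 + 9)) = (45045/16)/(-30) = -3003/32
  a_4 = (5)(6)(-3003/32) / ((4 - 8)(4 + 9)) = (-45045/16)/(-52) = 3465/64
  a_2 = (3)(4)(3465/64) / ((2 - 8)(2 + 9)) = (10395/16)/(-66) = -315/32
  a_0 = (1)(2)(-315/32) / ((0 - 8)(0 + 9)) = (-315/16)/(-72) = 35/128
Hence P_8(x) = 6435 x^8/128 - 3003 x^6/32 + 3465 x^4/64 - 315 x^2/32 + 35/128.

P_8(x); series = 6435 x^8/128 - 3003 x^6/32 + 3465 x^4/64 - 315 x^2/32 + 35/128


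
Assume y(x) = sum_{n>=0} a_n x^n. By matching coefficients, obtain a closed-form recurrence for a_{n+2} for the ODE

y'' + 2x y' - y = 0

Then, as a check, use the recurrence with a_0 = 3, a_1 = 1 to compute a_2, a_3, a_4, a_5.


Substitute y = sum_n a_n x^n.
y''(x) has coefficient (n+2)(n+1) a_{n+2} at x^n;
2 x y'(x) has coefficient 2 n a_n at x^n (shift);
-y(x) has coefficient -1 a_n at x^n.
Matching x^n: (n+2)(n+1) a_{n+2} + (2n - 1) a_n = 0.
Thus a_{n+2} = (-2n + 1) / ((n+1)(n+2)) * a_n.

Check with a_0 = 3, a_1 = 1 (apply the recurrence for n = 0, 1, 2, 3): a_0 = 3, a_1 = 1, a_2 = 3/2, a_3 = -1/6, a_4 = -3/8, a_5 = 1/24.

a_(n+2) = (-2n + 1) / ((n+1)(n+2)) * a_n; check: a_0 = 3, a_1 = 1, a_2 = 3/2, a_3 = -1/6, a_4 = -3/8, a_5 = 1/24


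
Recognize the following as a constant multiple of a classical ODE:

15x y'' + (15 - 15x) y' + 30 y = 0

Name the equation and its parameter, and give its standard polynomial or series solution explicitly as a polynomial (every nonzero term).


All three coefficients share the factor 15; dividing through by 15 gives  x y'' + (1 - x) y' + 2 y = 0.
This matches the Laguerre equation x y'' + (1 - x) y' + n y = 0 with n = 2; the polynomial solution is L_2(x).
With y = sum_k a_k x^k, matching x^k gives (k+1)k a_{k+1} + (k+1) a_{k+1} - k a_k + n a_k = 0, i.e. (k+1)^2 a_{k+1} = (k - n) a_k = (k - 2) a_k. The right side vanishes at k = 2, so the series terminates at degree 2.
Standard normalization L_n(0) = 1 gives a_0 = 1. Work upward with a_{k+1} = (k - 2) a_k / (k+1)^2:
  a_1 = (0 - 2)(1) / 1^2 = -2/1 = -2
  a_2 = (1 - 2)(-2) / 2^2 = 2/4 = 1/2
Hence L_2(x) = x^2/2 - 2 x + 1.

L_2(x); series = x^2/2 - 2 x + 1


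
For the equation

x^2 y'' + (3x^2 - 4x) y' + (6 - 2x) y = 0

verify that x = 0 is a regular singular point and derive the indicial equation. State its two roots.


Divide by x^2 to reach normal form y'' + P_1(x) y' + P_2(x) y = 0 with P_1(x) = 3 - 4/x and P_2(x) = -2/x + 6/x^2.
x = 0 is a singular point because the y'-coefficient 3 - 4/x has a pole at x = 0 and the y-coefficient -2/x + 6/x^2 has a pole at x = 0.
It is a regular singular point because x P_1(x) = p(x) = 3x - 4 and x^2 P_2(x) = q(x) = 6 - 2x are polynomials, hence analytic at x = 0.
p(0) = -4,  q(0) = 6.
Indicial equation: r(r-1) + p(0) r + q(0) = 0, i.e. r^2 + (p(0) - 1) r + q(0) = 0, i.e. r^2 - 5 r + 6 = 0.
Discriminant: (-5)^2 - 4(6) = 1, so r = (5 ± 1)/2.
Solving: r_1 = 3, r_2 = 2.

indicial: r^2 - 5 r + 6 = 0; roots r_1 = 3, r_2 = 2


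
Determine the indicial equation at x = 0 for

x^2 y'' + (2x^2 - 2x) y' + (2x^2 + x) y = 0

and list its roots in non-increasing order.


Divide by x^2 to reach normal form y'' + P_1(x) y' + P_2(x) y = 0 with P_1(x) = 2 - 2/x and P_2(x) = 2 + 1/x.
x = 0 is a singular point because the y'-coefficient 2 - 2/x has a pole at x = 0 and the y-coefficient 2 + 1/x has a pole at x = 0.
It is a regular singular point because x P_1(x) = p(x) = 2x - 2 and x^2 P_2(x) = q(x) = 2x^2 + x are polynomials, hence analytic at x = 0.
p(0) = -2,  q(0) = 0.
Indicial equation: r(r-1) + p(0) r + q(0) = 0, i.e. r^2 + (p(0) - 1) r + q(0) = 0, i.e. r^2 - 3 r = 0.
Discriminant: (-3)^2 - 4(0) = 9, so r = (3 ± 3)/2.
Solving: r_1 = 3, r_2 = 0.

indicial: r^2 - 3 r = 0; roots r_1 = 3, r_2 = 0


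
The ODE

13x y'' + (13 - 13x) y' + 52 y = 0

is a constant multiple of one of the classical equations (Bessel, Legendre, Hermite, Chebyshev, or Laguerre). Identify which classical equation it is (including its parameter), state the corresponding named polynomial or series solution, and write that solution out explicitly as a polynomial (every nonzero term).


All three coefficients share the factor 13; dividing through by 13 gives  x y'' + (1 - x) y' + 4 y = 0.
This matches the Laguerre equation x y'' + (1 - x) y' + n y = 0 with n = 4; the polynomial solution is L_4(x).
With y = sum_k a_k x^k, matching x^k gives (k+1)k a_{k+1} + (k+1) a_{k+1} - k a_k + n a_k = 0, i.e. (k+1)^2 a_{k+1} = (k - n) a_k = (k - 4) a_k. The right side vanishes at k = 4, so the series terminates at degree 4.
Standard normalization L_n(0) = 1 gives a_0 = 1. Work upward with a_{k+1} = (k - 4) a_k / (k+1)^2:
  a_1 = (0 - 4)(1) / 1^2 = -4/1 = -4
  a_2 = (1 - 4)(-4) / 2^2 = 12/4 = 3
  a_3 = (2 - 4)(3) / 3^2 = -6/9 = -2/3
  a_4 = (3 - 4)(-2/3) / 4^2 = (2/3)/16 = 1/24
Hence L_4(x) = x^4/24 - 2 x^3/3 + 3 x^2 - 4 x + 1.

L_4(x); series = x^4/24 - 2 x^3/3 + 3 x^2 - 4 x + 1


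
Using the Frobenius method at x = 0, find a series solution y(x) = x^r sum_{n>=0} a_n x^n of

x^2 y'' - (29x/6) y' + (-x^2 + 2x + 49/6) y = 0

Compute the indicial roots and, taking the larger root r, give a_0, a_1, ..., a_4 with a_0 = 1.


Write in Frobenius form y'' + (p(x)/x) y' + (q(x)/x^2) y = 0:
  p(x) = -29/6,  q(x) = -x^2 + 2x + 49/6.
Indicial equation: r(r-1) + (-29/6) r + (49/6) = 0 -> roots r_1 = 7/2, r_2 = 7/3.
Take r = r_1 = 7/2. Let y(x) = x^r sum_{n>=0} a_n x^n with a_0 = 1.
Substitute y = x^r sum a_n x^n and match x^{r+n}. The recurrence is
  D(n) a_n + 2 a_{n-1} - 1 a_{n-2} = 0,  where D(n) = (r+n)(r+n-1) + (-29/6)(r+n) + (49/6).
  a_n = [-2 a_{n-1} + 1 a_{n-2}] / D(n).
Since the indicial polynomial factors as (r - r_1)(r - r_2), D(n) = (r_1 + n - r_1)(r_1 + n - r_2) = n(n + 7/6).
Evaluating step by step (a_0 = 1):
  n = 1: D(1) = 1(1 + 7/6) = 13/6; numerator = -2(1) = -2; a_1 = (-2)/(13/6) = -12/13
  n = 2: D(2) = 2(2 + 7/6) = 19/3; numerator = -2(-12/13) + 1(1) = 37/13; a_2 = (37/13)/(19/3) = 111/247
  n = 3: D(3) = 3(3 + 7/6) = 25/2; numerator = -2(111/247) + 1(-12/13) = -450/247; a_3 = (-450/247)/(25/2) = -36/247
  n = 4: D(4) = 4(4 + 7/6) = 62/3; numerator = -2(-36/247) + 1(111/247) = 183/247; a_4 = (183/247)/(62/3) = 549/15314

r = 7/2; a_0 = 1; a_1 = -12/13; a_2 = 111/247; a_3 = -36/247; a_4 = 549/15314


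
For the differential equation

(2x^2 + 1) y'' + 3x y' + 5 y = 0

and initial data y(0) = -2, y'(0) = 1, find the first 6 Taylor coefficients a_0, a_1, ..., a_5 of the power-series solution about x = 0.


Ansatz: y(x) = sum_{n>=0} a_n x^n, so y'(x) = sum_{n>=1} n a_n x^(n-1) and y''(x) = sum_{n>=2} n(n-1) a_n x^(n-2).
Substitute into P(x) y'' + Q(x) y' + R(x) y = 0 with P(x) = 2x^2 + 1, Q(x) = 3x, R(x) = 5, and match powers of x.
Initial conditions: a_0 = -2, a_1 = 1.
Setting the coefficient of each power of x to zero and solving order by order (substituting the coefficients already found):
  x^0: 2 a_2 + 5 a_0 = 0  ->  2 a_2 = -5 a_0 = 10  ->  a_2 = 5
  x^1: 6 a_3 + 8 a_1 = 0  ->  6 a_3 = -8 a_1 = -8  ->  a_3 = -4/3
  x^2: 12 a_4 + 15 a_2 = 0  ->  12 a_4 = -15 a_2 = -75  ->  a_4 = -25/4
  x^3: 20 a_5 + 26 a_3 = 0  ->  20 a_5 = -26 a_3 = 104/3  ->  a_5 = 26/15
Truncated series: y(x) = -2 + x + 5 x^2 - (4/3) x^3 - (25/4) x^4 + (26/15) x^5 + O(x^6).

a_0 = -2; a_1 = 1; a_2 = 5; a_3 = -4/3; a_4 = -25/4; a_5 = 26/15


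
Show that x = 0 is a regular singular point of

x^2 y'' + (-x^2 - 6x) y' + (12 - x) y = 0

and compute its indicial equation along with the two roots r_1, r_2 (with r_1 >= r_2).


Divide by x^2 to reach normal form y'' + P_1(x) y' + P_2(x) y = 0 with P_1(x) = -1 - 6/x and P_2(x) = -1/x + 12/x^2.
x = 0 is a singular point because the y'-coefficient -1 - 6/x has a pole at x = 0 and the y-coefficient -1/x + 12/x^2 has a pole at x = 0.
It is a regular singular point because x P_1(x) = p(x) = -x - 6 and x^2 P_2(x) = q(x) = 12 - x are polynomials, hence analytic at x = 0.
p(0) = -6,  q(0) = 12.
Indicial equation: r(r-1) + p(0) r + q(0) = 0, i.e. r^2 + (p(0) - 1) r + q(0) = 0, i.e. r^2 - 7 r + 12 = 0.
Discriminant: (-7)^2 - 4(12) = 1, so r = (7 ± 1)/2.
Solving: r_1 = 4, r_2 = 3.

indicial: r^2 - 7 r + 12 = 0; roots r_1 = 4, r_2 = 3


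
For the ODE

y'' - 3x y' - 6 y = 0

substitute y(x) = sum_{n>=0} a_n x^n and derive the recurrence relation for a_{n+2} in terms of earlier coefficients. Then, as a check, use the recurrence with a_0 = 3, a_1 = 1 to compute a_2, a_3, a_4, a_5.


Substitute y = sum_n a_n x^n.
y''(x) has coefficient (n+2)(n+1) a_{n+2} at x^n;
-3 x y'(x) has coefficient -3 n a_n at x^n (shift);
-6 y(x) has coefficient -6 a_n at x^n.
Matching x^n: (n+2)(n+1) a_{n+2} + (-3n - 6) a_n = 0.
Thus a_{n+2} = (3n + 6) / ((n+1)(n+2)) * a_n.

Check with a_0 = 3, a_1 = 1 (apply the recurrence for n = 0, 1, 2, 3): a_0 = 3, a_1 = 1, a_2 = 9, a_3 = 3/2, a_4 = 9, a_5 = 9/8.

a_(n+2) = (3n + 6) / ((n+1)(n+2)) * a_n; check: a_0 = 3, a_1 = 1, a_2 = 9, a_3 = 3/2, a_4 = 9, a_5 = 9/8


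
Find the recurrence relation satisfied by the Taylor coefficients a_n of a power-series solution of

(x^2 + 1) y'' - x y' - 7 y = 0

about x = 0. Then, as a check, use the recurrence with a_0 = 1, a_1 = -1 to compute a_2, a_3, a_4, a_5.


Substitute y = sum_n a_n x^n.
(1 + 1 x^2) y'' contributes (n+2)(n+1) a_{n+2} + n(n-1) a_n at x^n.
-x y'(x) contributes -n a_n at x^n.
-7 y(x) contributes -7 a_n at x^n.
Matching x^n: (n+2)(n+1) a_{n+2} + (n(n-1) - n - 7) a_n = 0.
Thus a_{n+2} = (-n(n-1) + n + 7) / ((n+1)(n+2)) * a_n.

Check with a_0 = 1, a_1 = -1 (apply the recurrence for n = 0, 1, 2, 3): a_0 = 1, a_1 = -1, a_2 = 7/2, a_3 = -4/3, a_4 = 49/24, a_5 = -4/15.

a_(n+2) = (-n(n-1) + n + 7) / ((n+1)(n+2)) * a_n; check: a_0 = 1, a_1 = -1, a_2 = 7/2, a_3 = -4/3, a_4 = 49/24, a_5 = -4/15


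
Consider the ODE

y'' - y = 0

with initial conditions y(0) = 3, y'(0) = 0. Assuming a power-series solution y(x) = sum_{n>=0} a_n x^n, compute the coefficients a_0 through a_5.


Ansatz: y(x) = sum_{n>=0} a_n x^n, so y'(x) = sum_{n>=1} n a_n x^(n-1) and y''(x) = sum_{n>=2} n(n-1) a_n x^(n-2).
Substitute into P(x) y'' + Q(x) y' + R(x) y = 0 with P(x) = 1, Q(x) = 0, R(x) = -1, and match powers of x.
Initial conditions: a_0 = 3, a_1 = 0.
Setting the coefficient of each power of x to zero and solving order by order (substituting the coefficients already found):
  x^0: 2 a_2 - a_0 = 0  ->  2 a_2 = a_0 = 3  ->  a_2 = 3/2
  x^1: 6 a_3 - a_1 = 0  ->  6 a_3 = a_1 = 0  ->  a_3 = 0
  x^2: 12 a_4 - a_2 = 0  ->  12 a_4 = a_2 = 3/2  ->  a_4 = 1/8
  x^3: 20 a_5 - a_3 = 0  ->  20 a_5 = a_3 = 0  ->  a_5 = 0
Truncated series: y(x) = 3 + (3/2) x^2 + (1/8) x^4 + O(x^6).

a_0 = 3; a_1 = 0; a_2 = 3/2; a_3 = 0; a_4 = 1/8; a_5 = 0


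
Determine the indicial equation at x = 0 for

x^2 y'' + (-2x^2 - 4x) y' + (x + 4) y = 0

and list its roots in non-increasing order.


Divide by x^2 to reach normal form y'' + P_1(x) y' + P_2(x) y = 0 with P_1(x) = -2 - 4/x and P_2(x) = 1/x + 4/x^2.
x = 0 is a singular point because the y'-coefficient -2 - 4/x has a pole at x = 0 and the y-coefficient 1/x + 4/x^2 has a pole at x = 0.
It is a regular singular point because x P_1(x) = p(x) = -2x - 4 and x^2 P_2(x) = q(x) = x + 4 are polynomials, hence analytic at x = 0.
p(0) = -4,  q(0) = 4.
Indicial equation: r(r-1) + p(0) r + q(0) = 0, i.e. r^2 + (p(0) - 1) r + q(0) = 0, i.e. r^2 - 5 r + 4 = 0.
Discriminant: (-5)^2 - 4(4) = 9, so r = (5 ± 3)/2.
Solving: r_1 = 4, r_2 = 1.

indicial: r^2 - 5 r + 4 = 0; roots r_1 = 4, r_2 = 1


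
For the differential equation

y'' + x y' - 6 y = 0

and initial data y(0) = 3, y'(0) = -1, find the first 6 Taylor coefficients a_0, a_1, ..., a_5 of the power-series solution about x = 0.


Ansatz: y(x) = sum_{n>=0} a_n x^n, so y'(x) = sum_{n>=1} n a_n x^(n-1) and y''(x) = sum_{n>=2} n(n-1) a_n x^(n-2).
Substitute into P(x) y'' + Q(x) y' + R(x) y = 0 with P(x) = 1, Q(x) = x, R(x) = -6, and match powers of x.
Initial conditions: a_0 = 3, a_1 = -1.
Setting the coefficient of each power of x to zero and solving order by order (substituting the coefficients already found):
  x^0: 2 a_2 - 6 a_0 = 0  ->  2 a_2 = 6 a_0 = 18  ->  a_2 = 9
  x^1: 6 a_3 - 5 a_1 = 0  ->  6 a_3 = 5 a_1 = -5  ->  a_3 = -5/6
  x^2: 12 a_4 - 4 a_2 = 0  ->  12 a_4 = 4 a_2 = 36  ->  a_4 = 3
  x^3: 20 a_5 - 3 a_3 = 0  ->  20 a_5 = 3 a_3 = -5/2  ->  a_5 = -1/8
Truncated series: y(x) = 3 - x + 9 x^2 - (5/6) x^3 + 3 x^4 - (1/8) x^5 + O(x^6).

a_0 = 3; a_1 = -1; a_2 = 9; a_3 = -5/6; a_4 = 3; a_5 = -1/8


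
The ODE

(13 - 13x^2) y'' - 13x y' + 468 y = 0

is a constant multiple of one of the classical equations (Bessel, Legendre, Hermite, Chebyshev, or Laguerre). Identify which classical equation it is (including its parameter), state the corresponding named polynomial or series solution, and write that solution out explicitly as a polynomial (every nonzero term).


All three coefficients share the factor 13; dividing through by 13 gives  (1 - x^2) y'' - x y' + 36 y = 0.
This matches the Chebyshev equation (1 - x^2) y'' - x y' + n^2 y = 0 (note the -x y' term, not -2x y') with n^2 = 36, so n = 6; the polynomial solution is T_6(x).
With y = sum_k a_k x^k, matching x^k gives (k+2)(k+1) a_{k+2} = (k^2 - n^2) a_k = (k - 6)(k + 6) a_k. The right side vanishes at k = 6, so the series with the parity of 6 terminates at degree 6.
Standard normalization: leading coefficient of T_n is 2^(n-1), so a_6 = 2^5 = 32. Work downward with a_k = (k+1)(k+2) a_{k+2} / ((k - 6)(k + 6)):
  a_4 = (5)(6)(32) / ((4 - 6)(4 + 6)) = 960/(-20) = -48
  a_2 = (3)(4)(-48) / ((2 - 6)(2 + 6)) = -576/(-32) = 18
  a_0 = (1)(2)(18) / ((0 - 6)(0 + 6)) = 36/(-36) = -1
Hence T_6(x) = 32 x^6 - 48 x^4 + 18 x^2 - 1.

T_6(x); series = 32 x^6 - 48 x^4 + 18 x^2 - 1


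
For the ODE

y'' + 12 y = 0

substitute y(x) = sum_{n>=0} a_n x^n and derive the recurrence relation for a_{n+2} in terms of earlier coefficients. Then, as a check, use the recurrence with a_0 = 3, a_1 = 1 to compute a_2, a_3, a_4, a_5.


Substitute y = sum_n a_n x^n into y'' + (const) y = 0.
y''(x) = sum_{n>=0} (n+2)(n+1) a_{n+2} x^n.
The ODE becomes sum_n [(n+2)(n+1) a_{n+2} + 12 a_n] x^n = 0.
Setting each coefficient to zero gives the recurrence:
  (n+2)(n+1) a_{n+2} + 12 a_n = 0,
  a_{n+2} = -12 / ((n+1)(n+2)) a_n.

Check with a_0 = 3, a_1 = 1 (apply the recurrence for n = 0, 1, 2, 3): a_0 = 3, a_1 = 1, a_2 = -18, a_3 = -2, a_4 = 18, a_5 = 6/5.

a_{n+2} = -12/((n+1)(n+2)) * a_n; check: a_0 = 3, a_1 = 1, a_2 = -18, a_3 = -2, a_4 = 18, a_5 = 6/5


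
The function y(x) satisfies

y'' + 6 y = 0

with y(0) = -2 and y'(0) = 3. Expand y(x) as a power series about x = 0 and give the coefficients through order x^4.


Ansatz: y(x) = sum_{n>=0} a_n x^n, so y'(x) = sum_{n>=1} n a_n x^(n-1) and y''(x) = sum_{n>=2} n(n-1) a_n x^(n-2).
Substitute into P(x) y'' + Q(x) y' + R(x) y = 0 with P(x) = 1, Q(x) = 0, R(x) = 6, and match powers of x.
Initial conditions: a_0 = -2, a_1 = 3.
Setting the coefficient of each power of x to zero and solving order by order (substituting the coefficients already found):
  x^0: 2 a_2 + 6 a_0 = 0  ->  2 a_2 = -6 a_0 = 12  ->  a_2 = 6
  x^1: 6 a_3 + 6 a_1 = 0  ->  6 a_3 = -6 a_1 = -18  ->  a_3 = -3
  x^2: 12 a_4 + 6 a_2 = 0  ->  12 a_4 = -6 a_2 = -36  ->  a_4 = -3
Truncated series: y(x) = -2 + 3 x + 6 x^2 - 3 x^3 - 3 x^4 + O(x^5).

a_0 = -2; a_1 = 3; a_2 = 6; a_3 = -3; a_4 = -3


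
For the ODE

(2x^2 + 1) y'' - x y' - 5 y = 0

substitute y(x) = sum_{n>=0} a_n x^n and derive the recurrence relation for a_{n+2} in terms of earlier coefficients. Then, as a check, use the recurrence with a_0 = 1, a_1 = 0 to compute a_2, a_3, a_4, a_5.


Substitute y = sum_n a_n x^n.
(1 + 2 x^2) y'' contributes (n+2)(n+1) a_{n+2} + 2 n(n-1) a_n at x^n.
-x y'(x) contributes -n a_n at x^n.
-5 y(x) contributes -5 a_n at x^n.
Matching x^n: (n+2)(n+1) a_{n+2} + (2 n(n-1) - n - 5) a_n = 0.
Thus a_{n+2} = (-2 n(n-1) + n + 5) / ((n+1)(n+2)) * a_n.

Check with a_0 = 1, a_1 = 0 (apply the recurrence for n = 0, 1, 2, 3): a_0 = 1, a_1 = 0, a_2 = 5/2, a_3 = 0, a_4 = 5/8, a_5 = 0.

a_(n+2) = (-2 n(n-1) + n + 5) / ((n+1)(n+2)) * a_n; check: a_0 = 1, a_1 = 0, a_2 = 5/2, a_3 = 0, a_4 = 5/8, a_5 = 0


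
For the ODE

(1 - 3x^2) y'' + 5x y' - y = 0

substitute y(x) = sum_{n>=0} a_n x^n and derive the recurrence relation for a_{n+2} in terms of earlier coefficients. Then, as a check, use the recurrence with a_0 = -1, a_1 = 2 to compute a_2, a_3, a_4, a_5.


Substitute y = sum_n a_n x^n.
(1 - 3 x^2) y'' contributes (n+2)(n+1) a_{n+2} - 3 n(n-1) a_n at x^n.
5 x y'(x) contributes 5 n a_n at x^n.
-y(x) contributes -1 a_n at x^n.
Matching x^n: (n+2)(n+1) a_{n+2} + (-3 n(n-1) + 5 n - 1) a_n = 0.
Thus a_{n+2} = (3 n(n-1) - 5 n + 1) / ((n+1)(n+2)) * a_n.

Check with a_0 = -1, a_1 = 2 (apply the recurrence for n = 0, 1, 2, 3): a_0 = -1, a_1 = 2, a_2 = -1/2, a_3 = -4/3, a_4 = 1/8, a_5 = -4/15.

a_(n+2) = (3 n(n-1) - 5 n + 1) / ((n+1)(n+2)) * a_n; check: a_0 = -1, a_1 = 2, a_2 = -1/2, a_3 = -4/3, a_4 = 1/8, a_5 = -4/15


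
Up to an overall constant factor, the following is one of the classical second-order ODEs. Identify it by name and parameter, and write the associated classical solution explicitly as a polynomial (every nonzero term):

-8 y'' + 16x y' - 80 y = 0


All three coefficients share the factor -8; dividing through by -8 gives  y'' - 2x y' + 10 y = 0.
This matches the Hermite equation y'' - 2x y' + 2n y = 0 with 2n = 10, so n = 5; the polynomial solution is H_5(x).
With y = sum_k a_k x^k, matching x^k gives (k+2)(k+1) a_{k+2} = 2(k - n) a_k = 2(k - 5) a_k. The right side vanishes at k = 5, so the series with the parity of 5 terminates at degree 5.
Standard normalization: leading coefficient of H_n is 2^n, so a_5 = 2^5 = 32. Work downward with a_k = (k+1)(k+2) a_{k+2} / (2(k - n)):
  a_3 = (4)(5)(32) / (2(3 - 5)) = 640/(-4) = -160
  a_1 = (2)(3)(-160) / (2(1 - 5)) = -960/(-8) = 120
Hence H_5(x) = 32 x^5 - 160 x^3 + 120 x.

H_5(x); series = 32 x^5 - 160 x^3 + 120 x


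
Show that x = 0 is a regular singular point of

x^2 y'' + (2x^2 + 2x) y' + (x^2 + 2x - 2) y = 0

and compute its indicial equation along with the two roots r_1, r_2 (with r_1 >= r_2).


Divide by x^2 to reach normal form y'' + P_1(x) y' + P_2(x) y = 0 with P_1(x) = 2 + 2/x and P_2(x) = 1 + 2/x - 2/x^2.
x = 0 is a singular point because the y'-coefficient 2 + 2/x has a pole at x = 0 and the y-coefficient 1 + 2/x - 2/x^2 has a pole at x = 0.
It is a regular singular point because x P_1(x) = p(x) = 2x + 2 and x^2 P_2(x) = q(x) = x^2 + 2x - 2 are polynomials, hence analytic at x = 0.
p(0) = 2,  q(0) = -2.
Indicial equation: r(r-1) + p(0) r + q(0) = 0, i.e. r^2 + (p(0) - 1) r + q(0) = 0, i.e. r^2 + 1 r - 2 = 0.
Discriminant: (1)^2 - 4(-2) = 9, so r = (-1 ± 3)/2.
Solving: r_1 = 1, r_2 = -2.

indicial: r^2 + 1 r - 2 = 0; roots r_1 = 1, r_2 = -2


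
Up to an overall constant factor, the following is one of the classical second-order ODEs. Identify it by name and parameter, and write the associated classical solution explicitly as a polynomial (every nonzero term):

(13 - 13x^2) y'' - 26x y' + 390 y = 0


All three coefficients share the factor 13; dividing through by 13 gives  (1 - x^2) y'' - 2x y' + 30 y = 0.
This matches the Legendre equation (1 - x^2) y'' - 2x y' + n(n+1) y = 0 (note the -2x y' term) with n(n+1) = 30, so n = 5; the polynomial solution is P_5(x).
With y = sum_k a_k x^k, matching x^k gives (k+2)(k+1) a_{k+2} = [k(k+1) - n(n+1)] a_k = (k - 5)(k + 6) a_k. The right side vanishes at k = 5, so the series with the parity of 5 terminates at degree 5.
Standard normalization (P_n(1) = 1): leading coefficient (2n)!/(2^n (n!)^2) = 3628800/(32*14400) = 63/8, so a_5 = 63/8. Work downward with a_k = (k+1)(k+2) a_{k+2} / ((k - 5)(k + 6)):
  a_3 = (4)(5)(63/8) / ((3 - 5)(3 + 6)) = (315/2)/(-18) = -35/4
  a_1 = (2)(3)(-35/4) / ((1 - 5)(1 + 6)) = (-105/2)/(-28) = 15/8
Hence P_5(x) = 63 x^5/8 - 35 x^3/4 + 15 x/8.

P_5(x); series = 63 x^5/8 - 35 x^3/4 + 15 x/8


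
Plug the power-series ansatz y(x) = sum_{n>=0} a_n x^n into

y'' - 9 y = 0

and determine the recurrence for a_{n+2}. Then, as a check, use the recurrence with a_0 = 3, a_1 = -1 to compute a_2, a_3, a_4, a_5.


Substitute y = sum_n a_n x^n into y'' + (const) y = 0.
y''(x) = sum_{n>=0} (n+2)(n+1) a_{n+2} x^n.
The ODE becomes sum_n [(n+2)(n+1) a_{n+2} - 9 a_n] x^n = 0.
Setting each coefficient to zero gives the recurrence:
  (n+2)(n+1) a_{n+2} - 9 a_n = 0,
  a_{n+2} = 9 / ((n+1)(n+2)) a_n.

Check with a_0 = 3, a_1 = -1 (apply the recurrence for n = 0, 1, 2, 3): a_0 = 3, a_1 = -1, a_2 = 27/2, a_3 = -3/2, a_4 = 81/8, a_5 = -27/40.

a_{n+2} = 9/((n+1)(n+2)) * a_n; check: a_0 = 3, a_1 = -1, a_2 = 27/2, a_3 = -3/2, a_4 = 81/8, a_5 = -27/40


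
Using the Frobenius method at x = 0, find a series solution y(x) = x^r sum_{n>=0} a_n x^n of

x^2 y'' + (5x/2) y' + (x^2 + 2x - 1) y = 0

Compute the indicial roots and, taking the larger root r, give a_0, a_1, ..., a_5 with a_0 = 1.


Write in Frobenius form y'' + (p(x)/x) y' + (q(x)/x^2) y = 0:
  p(x) = 5/2,  q(x) = x^2 + 2x - 1.
Indicial equation: r(r-1) + (5/2) r + (-1) = 0 -> roots r_1 = 1/2, r_2 = -2.
Take r = r_1 = 1/2. Let y(x) = x^r sum_{n>=0} a_n x^n with a_0 = 1.
Substitute y = x^r sum a_n x^n and match x^{r+n}. The recurrence is
  D(n) a_n + 2 a_{n-1} + 1 a_{n-2} = 0,  where D(n) = (r+n)(r+n-1) + (5/2)(r+n) + (-1).
  a_n = [-2 a_{n-1} - 1 a_{n-2}] / D(n).
Since the indicial polynomial factors as (r - r_1)(r - r_2), D(n) = (r_1 + n - r_1)(r_1 + n - r_2) = n(n + 5/2).
Evaluating step by step (a_0 = 1):
  n = 1: D(1) = 1(1 + 5/2) = 7/2; numerator = -2(1) = -2; a_1 = (-2)/(7/2) = -4/7
  n = 2: D(2) = 2(2 + 5/2) = 9; numerator = -2(-4/7) - 1(1) = 1/7; a_2 = (1/7)/(9) = 1/63
  n = 3: D(3) = 3(3 + 5/2) = 33/2; numerator = -2(1/63) - 1(-4/7) = 34/63; a_3 = (34/63)/(33/2) = 68/2079
  n = 4: D(4) = 4(4 + 5/2) = 26; numerator = -2(68/2079) - 1(1/63) = -169/2079; a_4 = (-169/2079)/(26) = -13/4158
  n = 5: D(5) = 5(5 + 5/2) = 75/2; numerator = -2(-13/4158) - 1(68/2079) = -5/189; a_5 = (-5/189)/(75/2) = -2/2835

r = 1/2; a_0 = 1; a_1 = -4/7; a_2 = 1/63; a_3 = 68/2079; a_4 = -13/4158; a_5 = -2/2835
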